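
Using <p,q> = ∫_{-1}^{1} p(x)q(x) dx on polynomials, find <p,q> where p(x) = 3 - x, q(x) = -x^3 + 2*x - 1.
<p,q> = -104/15

Expand the product: p(x)·q(x) = x^4 - 3*x^3 - 2*x^2 + 7*x - 3.
∫_{-1}^{1} of each monomial x^k gives [2/(k+1) if k even, 0 if k odd]. Integrating term-by-term (or equivalently evaluating the antiderivative F(x) = x^5/5 - 3*x^4/4 - 2*x^3/3 + 7*x^2/2 - 3*x at the endpoints):
  F(1) − F(−1) = -43/60 − (373/60) = -104/15.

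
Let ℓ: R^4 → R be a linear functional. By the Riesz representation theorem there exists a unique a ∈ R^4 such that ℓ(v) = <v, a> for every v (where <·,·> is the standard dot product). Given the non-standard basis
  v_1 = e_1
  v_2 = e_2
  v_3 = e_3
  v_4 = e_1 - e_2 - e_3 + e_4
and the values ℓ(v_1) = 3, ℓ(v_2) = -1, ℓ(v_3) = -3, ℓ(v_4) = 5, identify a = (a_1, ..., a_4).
a = (3, -1, -3, -2)

Write a = (a_1, ..., a_4) in the standard basis. For each basis vector v_i, ℓ(v_i) = <v_i, a> is a linear equation in the a_j's. Collect the n equations into a matrix system V a = ℓ, where row i of V is v_i (expressed in the standard basis). Since V is invertible (lower-triangular with 1s on the diagonal, up to permutation), solve by back-substitution:
  V =
[[1, 0, 0, 0],
 [0, 1, 0, 0],
 [0, 0, 1, 0],
 [1, -1, -1, 1]]
  V a = (3, -1, -3, 5)
Solving gives a = (3, -1, -3, -2).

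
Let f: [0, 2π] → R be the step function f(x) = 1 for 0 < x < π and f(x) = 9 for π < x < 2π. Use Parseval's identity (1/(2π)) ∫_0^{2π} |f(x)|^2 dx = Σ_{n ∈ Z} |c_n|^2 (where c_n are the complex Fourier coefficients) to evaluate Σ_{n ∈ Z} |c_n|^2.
Σ |c_n|^2 = 41

Parseval equates the L^2 energy of f (normalised by 1/(2π)) with the ℓ^2 sum of its Fourier coefficients: (1/(2π)) ∫_0^{2π} |f|^2 = Σ |c_n|^2.
Compute the left side: (1/(2π)) [∫_0^π 1^2 dx + ∫_π^{2π} 9^2 dx] = (1/(2π)) · (1π + 81π) = (1 + 81)/2 = 41.
So Σ_{n ∈ Z} |c_n|^2 = 41.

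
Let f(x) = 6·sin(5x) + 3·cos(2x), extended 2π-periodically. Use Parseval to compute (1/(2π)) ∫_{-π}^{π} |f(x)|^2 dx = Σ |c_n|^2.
Σ |c_n|^2 = 45/2

Expand |f|^2 and use orthogonality of {sin(nx), cos(mx)} on [-π, π]:
  ∫_{-π}^{π} sin(nx)^2 dx = π, ∫ cos(mx)^2 dx = π, and cross terms integrate to 0.
So ∫_{-π}^{π} f(x)^2 dx = 6^2 · π + 3^2 · π = (36 + 9)π.
Divide by 2π: (36 + 9)/2 = 45/2.
By Parseval, this equals Σ |c_n|^2.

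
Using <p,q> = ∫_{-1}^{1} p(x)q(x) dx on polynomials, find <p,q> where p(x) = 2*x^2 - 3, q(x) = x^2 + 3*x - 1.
<p,q> = 52/15

Expand the product: p(x)·q(x) = 2*x^4 + 6*x^3 - 5*x^2 - 9*x + 3.
∫_{-1}^{1} of each monomial x^k gives [2/(k+1) if k even, 0 if k odd]. Integrating term-by-term (or equivalently evaluating the antiderivative F(x) = 2*x^5/5 + 3*x^4/2 - 5*x^3/3 - 9*x^2/2 + 3*x at the endpoints):
  F(1) − F(−1) = -19/15 − (-71/15) = 52/15.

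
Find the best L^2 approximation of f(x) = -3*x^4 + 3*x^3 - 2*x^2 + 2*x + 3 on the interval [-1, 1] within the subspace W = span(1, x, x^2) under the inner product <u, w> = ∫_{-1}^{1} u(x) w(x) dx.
g(x) = -32*x^2/7 + 19*x/5 + 114/35

The best approximation g ∈ W is the orthogonal projection of f onto W. Writing g = a_0 + a_1 x + a_2 x^2, the coefficients solve the normal equations G · a = b where
  G_{ij} = <φ_i, φ_j> and b_i = <f, φ_i>, with φ_0 = 1, φ_1 = x, φ_2 = x^2.
G =
  [2, 0, 2/3]
  [0, 2/3, 0]
  [2/3, 0, 2/5],
b = (52/15, 38/15, 12/35).
Solving gives a_0 = 114/35, a_1 = 19/5, a_2 = -32/7, so
  g(x) = -32*x^2/7 + 19*x/5 + 114/35.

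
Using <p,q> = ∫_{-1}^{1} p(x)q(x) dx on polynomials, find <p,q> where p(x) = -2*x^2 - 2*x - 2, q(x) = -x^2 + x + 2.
<p,q> = -148/15

Expand the product: p(x)·q(x) = 2*x^4 - 4*x^2 - 6*x - 4.
∫_{-1}^{1} of each monomial x^k gives [2/(k+1) if k even, 0 if k odd]. Integrating term-by-term (or equivalently evaluating the antiderivative F(x) = 2*x^5/5 - 4*x^3/3 - 3*x^2 - 4*x at the endpoints):
  F(1) − F(−1) = -119/15 − (29/15) = -148/15.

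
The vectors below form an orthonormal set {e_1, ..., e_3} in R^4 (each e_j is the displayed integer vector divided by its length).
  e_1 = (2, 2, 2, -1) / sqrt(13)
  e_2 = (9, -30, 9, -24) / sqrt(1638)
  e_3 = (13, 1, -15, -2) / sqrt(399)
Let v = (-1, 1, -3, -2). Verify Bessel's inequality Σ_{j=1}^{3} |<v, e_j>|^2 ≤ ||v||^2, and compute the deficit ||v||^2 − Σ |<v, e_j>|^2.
Σ |<v, e_j>|^2 = 277/57; ||v||^2 = 15; deficit = 578/57

Write each e_j = u_j / sqrt(<u_j, u_j>) where u_j is the displayed integer vector. Then <v, e_j> = <v, u_j> / sqrt(<u_j, u_j>), so |<v, e_j>|^2 = <v, u_j>^2 / <u_j, u_j>.
Coefficients: <v, e_1> = -4/sqrt(13), <v, e_2> = -18/sqrt(1638), <v, e_3> = 37/sqrt(399).
Square and sum: Σ |<v, e_j>|^2 = 277/57.
Compute ||v||^2 = v·v = 15.
Deficit = 15 − 277/57 = 578/57 ≥ 0, confirming Bessel's inequality. (The deficit equals ||v − Σ <v,e_j> e_j||^2, the squared distance from v to span{e_j}.)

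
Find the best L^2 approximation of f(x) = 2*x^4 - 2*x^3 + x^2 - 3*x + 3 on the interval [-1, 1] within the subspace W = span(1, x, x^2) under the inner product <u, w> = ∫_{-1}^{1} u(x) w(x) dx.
g(x) = 19*x^2/7 - 21*x/5 + 99/35

The best approximation g ∈ W is the orthogonal projection of f onto W. Writing g = a_0 + a_1 x + a_2 x^2, the coefficients solve the normal equations G · a = b where
  G_{ij} = <φ_i, φ_j> and b_i = <f, φ_i>, with φ_0 = 1, φ_1 = x, φ_2 = x^2.
G =
  [2, 0, 2/3]
  [0, 2/3, 0]
  [2/3, 0, 2/5],
b = (112/15, -14/5, 104/35).
Solving gives a_0 = 99/35, a_1 = -21/5, a_2 = 19/7, so
  g(x) = 19*x^2/7 - 21*x/5 + 99/35.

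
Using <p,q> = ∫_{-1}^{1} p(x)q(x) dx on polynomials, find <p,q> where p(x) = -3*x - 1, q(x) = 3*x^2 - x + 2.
<p,q> = -4

Expand the product: p(x)·q(x) = -9*x^3 - 5*x - 2.
∫_{-1}^{1} of each monomial x^k gives [2/(k+1) if k even, 0 if k odd]. Integrating term-by-term (or equivalently evaluating the antiderivative F(x) = -9*x^4/4 - 5*x^2/2 - 2*x at the endpoints):
  F(1) − F(−1) = -27/4 − (-11/4) = -4.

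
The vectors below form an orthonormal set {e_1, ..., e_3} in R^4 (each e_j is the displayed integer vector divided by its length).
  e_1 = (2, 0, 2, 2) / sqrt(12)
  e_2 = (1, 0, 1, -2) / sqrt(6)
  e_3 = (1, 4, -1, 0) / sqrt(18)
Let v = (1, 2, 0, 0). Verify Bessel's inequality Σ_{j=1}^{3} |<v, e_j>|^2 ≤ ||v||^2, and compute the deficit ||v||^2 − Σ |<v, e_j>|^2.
Σ |<v, e_j>|^2 = 5; ||v||^2 = 5; deficit = 0

Write each e_j = u_j / sqrt(<u_j, u_j>) where u_j is the displayed integer vector. Then <v, e_j> = <v, u_j> / sqrt(<u_j, u_j>), so |<v, e_j>|^2 = <v, u_j>^2 / <u_j, u_j>.
Coefficients: <v, e_1> = 2/sqrt(12), <v, e_2> = 1/sqrt(6), <v, e_3> = 9/sqrt(18).
Square and sum: Σ |<v, e_j>|^2 = 5.
Compute ||v||^2 = v·v = 5.
Deficit = 5 − 5 = 0 ≥ 0, confirming Bessel's inequality. (The deficit equals ||v − Σ <v,e_j> e_j||^2, the squared distance from v to span{e_j}.)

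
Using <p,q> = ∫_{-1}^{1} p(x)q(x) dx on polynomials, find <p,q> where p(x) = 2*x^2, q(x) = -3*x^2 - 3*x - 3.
<p,q> = -32/5

Expand the product: p(x)·q(x) = -6*x^4 - 6*x^3 - 6*x^2.
∫_{-1}^{1} of each monomial x^k gives [2/(k+1) if k even, 0 if k odd]. Integrating term-by-term (or equivalently evaluating the antiderivative F(x) = -6*x^5/5 - 3*x^4/2 - 2*x^3 at the endpoints):
  F(1) − F(−1) = -47/10 − (17/10) = -32/5.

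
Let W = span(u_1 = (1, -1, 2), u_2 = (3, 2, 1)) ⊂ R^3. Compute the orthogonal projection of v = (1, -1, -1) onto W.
proj_W(v) = (0, 0, 0)

Set up U = [u_1 | ... | u_2] ∈ R^(3×2). The projector onto W = col(U) is P = U (U^T U)^(-1) U^T.
Compute U^T U =
  [6, 3]
  [3, 14],
and U^T v = (0, 0).
Solve U^T U · c = U^T v for the coefficients: c = (0, 0). The projection is proj_W(v) = U c.
Check: (v - proj_W(v)) · u_1 = 0  (should be 0).
Check: (v - proj_W(v)) · u_2 = 0  (should be 0).
Result: proj_W(v) = (0, 0, 0).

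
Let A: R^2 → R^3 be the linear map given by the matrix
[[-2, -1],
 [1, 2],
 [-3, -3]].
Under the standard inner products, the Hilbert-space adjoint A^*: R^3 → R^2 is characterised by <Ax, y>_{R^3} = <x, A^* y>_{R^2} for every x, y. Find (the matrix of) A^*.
A^* = A^T =
[[-2, 1, -3],
 [-1, 2, -3]]

For real matrices with standard dot products, the defining identity <Ax, y> = <x, A^* y> gives (Ax)^T y = x^T (A^*) y, i.e. x^T A^T y = x^T (A^*) y. Since this holds for all x, y, we must have A^* = A^T. Therefore
A^* =
[[-2, 1, -3],
 [-1, 2, -3]].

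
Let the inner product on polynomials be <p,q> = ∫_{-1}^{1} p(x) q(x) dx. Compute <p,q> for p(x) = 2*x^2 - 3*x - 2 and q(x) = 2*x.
<p,q> = -4

Expand the product: p(x)·q(x) = 4*x^3 - 6*x^2 - 4*x.
∫_{-1}^{1} of each monomial x^k gives [2/(k+1) if k even, 0 if k odd]. Integrating term-by-term (or equivalently evaluating the antiderivative F(x) = x^4 - 2*x^3 - 2*x^2 at the endpoints):
  F(1) − F(−1) = -3 − (1) = -4.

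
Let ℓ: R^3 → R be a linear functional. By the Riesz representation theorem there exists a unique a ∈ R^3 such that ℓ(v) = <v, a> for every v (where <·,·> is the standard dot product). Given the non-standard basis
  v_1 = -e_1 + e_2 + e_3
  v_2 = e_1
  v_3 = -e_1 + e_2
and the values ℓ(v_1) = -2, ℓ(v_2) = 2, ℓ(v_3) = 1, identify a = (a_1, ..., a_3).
a = (2, 3, -3)

Write a = (a_1, ..., a_3) in the standard basis. For each basis vector v_i, ℓ(v_i) = <v_i, a> is a linear equation in the a_j's. Collect the n equations into a matrix system V a = ℓ, where row i of V is v_i (expressed in the standard basis). Since V is invertible (lower-triangular with 1s on the diagonal, up to permutation), solve by back-substitution:
  V =
[[-1, 1, 1],
 [1, 0, 0],
 [-1, 1, 0]]
  V a = (-2, 2, 1)
Solving gives a = (2, 3, -3).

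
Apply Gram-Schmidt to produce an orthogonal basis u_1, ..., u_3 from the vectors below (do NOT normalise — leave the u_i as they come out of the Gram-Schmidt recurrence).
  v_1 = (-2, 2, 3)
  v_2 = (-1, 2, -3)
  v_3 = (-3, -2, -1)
Orthogonal basis:
  u_1 = (-2, 2, 3)
  u_2 = (-23/17, 40/17, -42/17)
  u_3 = (-672/229, -504/229, -112/229)

Apply the Gram-Schmidt recurrence
  u_1 = v_1
  u_i = v_i − Σ_{j<i} ((v_i · u_j) / (u_j · u_j)) · u_j.

Step by step this gives:
  u_1 = (-2, 2, 3)
  u_2 = (-23/17, 40/17, -42/17)
  u_3 = (-672/229, -504/229, -112/229)

Orthogonality check:
  u_2 · u_1 = 0 (should be 0)
  u_3 · u_1 = 0 (should be 0)
  u_3 · u_2 = 0 (should be 0)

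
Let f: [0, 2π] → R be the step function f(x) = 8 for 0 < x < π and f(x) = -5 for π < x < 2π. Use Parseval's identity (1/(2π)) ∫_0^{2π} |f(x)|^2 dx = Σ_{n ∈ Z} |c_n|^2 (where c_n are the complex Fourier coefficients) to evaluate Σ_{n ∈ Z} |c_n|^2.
Σ |c_n|^2 = 89/2

Parseval equates the L^2 energy of f (normalised by 1/(2π)) with the ℓ^2 sum of its Fourier coefficients: (1/(2π)) ∫_0^{2π} |f|^2 = Σ |c_n|^2.
Compute the left side: (1/(2π)) [∫_0^π 8^2 dx + ∫_π^{2π} (-5)^2 dx] = (1/(2π)) · (64π + 25π) = (64 + 25)/2 = 89/2.
So Σ_{n ∈ Z} |c_n|^2 = 89/2.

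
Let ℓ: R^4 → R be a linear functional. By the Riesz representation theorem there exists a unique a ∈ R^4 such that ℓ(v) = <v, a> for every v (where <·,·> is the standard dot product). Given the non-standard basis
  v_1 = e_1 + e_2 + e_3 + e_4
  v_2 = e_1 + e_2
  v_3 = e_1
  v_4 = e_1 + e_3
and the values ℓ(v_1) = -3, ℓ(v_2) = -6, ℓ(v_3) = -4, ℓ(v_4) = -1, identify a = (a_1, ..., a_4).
a = (-4, -2, 3, 0)

Write a = (a_1, ..., a_4) in the standard basis. For each basis vector v_i, ℓ(v_i) = <v_i, a> is a linear equation in the a_j's. Collect the n equations into a matrix system V a = ℓ, where row i of V is v_i (expressed in the standard basis). Since V is invertible (lower-triangular with 1s on the diagonal, up to permutation), solve by back-substitution:
  V =
[[1, 1, 1, 1],
 [1, 1, 0, 0],
 [1, 0, 0, 0],
 [1, 0, 1, 0]]
  V a = (-3, -6, -4, -1)
Solving gives a = (-4, -2, 3, 0).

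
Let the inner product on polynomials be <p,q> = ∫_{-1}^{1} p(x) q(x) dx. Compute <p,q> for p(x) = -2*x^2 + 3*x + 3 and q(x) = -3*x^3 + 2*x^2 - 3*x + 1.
<p,q> = -38/15

Expand the product: p(x)·q(x) = 6*x^5 - 13*x^4 + 3*x^3 - 5*x^2 - 6*x + 3.
∫_{-1}^{1} of each monomial x^k gives [2/(k+1) if k even, 0 if k odd]. Integrating term-by-term (or equivalently evaluating the antiderivative F(x) = x^6 - 13*x^5/5 + 3*x^4/4 - 5*x^3/3 - 3*x^2 + 3*x at the endpoints):
  F(1) − F(−1) = -151/60 − (1/60) = -38/15.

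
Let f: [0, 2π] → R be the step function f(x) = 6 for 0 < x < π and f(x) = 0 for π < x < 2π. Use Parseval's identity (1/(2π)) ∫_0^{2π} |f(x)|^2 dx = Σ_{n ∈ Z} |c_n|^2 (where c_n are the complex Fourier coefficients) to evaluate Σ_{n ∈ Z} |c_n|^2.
Σ |c_n|^2 = 18

Parseval equates the L^2 energy of f (normalised by 1/(2π)) with the ℓ^2 sum of its Fourier coefficients: (1/(2π)) ∫_0^{2π} |f|^2 = Σ |c_n|^2.
Compute the left side: (1/(2π)) [∫_0^π 6^2 dx + ∫_π^{2π} 0^2 dx] = (1/(2π)) · (36π + 0π) = (36 + 0)/2 = 18.
So Σ_{n ∈ Z} |c_n|^2 = 18.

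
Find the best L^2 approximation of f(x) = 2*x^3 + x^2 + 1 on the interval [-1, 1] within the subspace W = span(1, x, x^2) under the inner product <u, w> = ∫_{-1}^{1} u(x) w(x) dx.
g(x) = x^2 + 6*x/5 + 1

The best approximation g ∈ W is the orthogonal projection of f onto W. Writing g = a_0 + a_1 x + a_2 x^2, the coefficients solve the normal equations G · a = b where
  G_{ij} = <φ_i, φ_j> and b_i = <f, φ_i>, with φ_0 = 1, φ_1 = x, φ_2 = x^2.
G =
  [2, 0, 2/3]
  [0, 2/3, 0]
  [2/3, 0, 2/5],
b = (8/3, 4/5, 16/15).
Solving gives a_0 = 1, a_1 = 6/5, a_2 = 1, so
  g(x) = x^2 + 6*x/5 + 1.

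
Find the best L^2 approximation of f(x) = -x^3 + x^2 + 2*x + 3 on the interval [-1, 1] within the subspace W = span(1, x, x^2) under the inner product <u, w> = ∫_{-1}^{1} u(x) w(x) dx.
g(x) = x^2 + 7*x/5 + 3

The best approximation g ∈ W is the orthogonal projection of f onto W. Writing g = a_0 + a_1 x + a_2 x^2, the coefficients solve the normal equations G · a = b where
  G_{ij} = <φ_i, φ_j> and b_i = <f, φ_i>, with φ_0 = 1, φ_1 = x, φ_2 = x^2.
G =
  [2, 0, 2/3]
  [0, 2/3, 0]
  [2/3, 0, 2/5],
b = (20/3, 14/15, 12/5).
Solving gives a_0 = 3, a_1 = 7/5, a_2 = 1, so
  g(x) = x^2 + 7*x/5 + 3.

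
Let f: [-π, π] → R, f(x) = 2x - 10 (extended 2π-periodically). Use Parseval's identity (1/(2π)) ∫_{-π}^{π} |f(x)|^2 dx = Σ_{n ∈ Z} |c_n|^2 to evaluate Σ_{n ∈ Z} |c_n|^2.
Σ |c_n|^2 = 4π^2/3 + 100

Expand and integrate term by term over [-π, π]:
  ∫ (2x)^2 dx = 4·(2π^3/3); ∫ 2·2·(-10)·x dx = 0 (odd integrand); ∫ (-10)^2 dx = 100·2π.
So (1/(2π)) ∫_{-π}^{π} (2x - 10)^2 dx = 4π^2/3 + 100 = 4π^2/3 + 100.
Parseval ⇒ Σ |c_n|^2 = 4π^2/3 + 100.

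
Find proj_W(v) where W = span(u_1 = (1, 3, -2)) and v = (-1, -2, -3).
proj_W(v) = (-1/14, -3/14, 1/7)

Set up U = [u_1 | ... | u_1] ∈ R^(3×1). The projector onto W = col(U) is P = U (U^T U)^(-1) U^T.
Compute U^T U =
  [14],
and U^T v = (-1).
Solve U^T U · c = U^T v for the coefficients: c = (-1/14). The projection is proj_W(v) = U c.
Check: (v - proj_W(v)) · u_1 = 0  (should be 0).
Result: proj_W(v) = (-1/14, -3/14, 1/7).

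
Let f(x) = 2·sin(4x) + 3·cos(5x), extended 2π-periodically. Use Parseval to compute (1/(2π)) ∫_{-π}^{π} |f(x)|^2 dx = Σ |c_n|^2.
Σ |c_n|^2 = 13/2

Expand |f|^2 and use orthogonality of {sin(nx), cos(mx)} on [-π, π]:
  ∫_{-π}^{π} sin(nx)^2 dx = π, ∫ cos(mx)^2 dx = π, and cross terms integrate to 0.
So ∫_{-π}^{π} f(x)^2 dx = 2^2 · π + 3^2 · π = (4 + 9)π.
Divide by 2π: (4 + 9)/2 = 13/2.
By Parseval, this equals Σ |c_n|^2.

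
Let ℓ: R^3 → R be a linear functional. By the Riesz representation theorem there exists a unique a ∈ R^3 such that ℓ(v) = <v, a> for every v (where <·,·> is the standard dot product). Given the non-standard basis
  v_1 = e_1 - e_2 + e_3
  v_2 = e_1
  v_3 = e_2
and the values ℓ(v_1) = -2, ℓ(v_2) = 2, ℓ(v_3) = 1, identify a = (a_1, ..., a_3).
a = (2, 1, -3)

Write a = (a_1, ..., a_3) in the standard basis. For each basis vector v_i, ℓ(v_i) = <v_i, a> is a linear equation in the a_j's. Collect the n equations into a matrix system V a = ℓ, where row i of V is v_i (expressed in the standard basis). Since V is invertible (lower-triangular with 1s on the diagonal, up to permutation), solve by back-substitution:
  V =
[[1, -1, 1],
 [1, 0, 0],
 [0, 1, 0]]
  V a = (-2, 2, 1)
Solving gives a = (2, 1, -3).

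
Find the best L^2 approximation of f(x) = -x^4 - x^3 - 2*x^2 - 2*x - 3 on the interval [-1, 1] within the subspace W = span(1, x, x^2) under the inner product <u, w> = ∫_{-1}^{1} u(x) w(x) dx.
g(x) = -20*x^2/7 - 13*x/5 - 102/35

The best approximation g ∈ W is the orthogonal projection of f onto W. Writing g = a_0 + a_1 x + a_2 x^2, the coefficients solve the normal equations G · a = b where
  G_{ij} = <φ_i, φ_j> and b_i = <f, φ_i>, with φ_0 = 1, φ_1 = x, φ_2 = x^2.
G =
  [2, 0, 2/3]
  [0, 2/3, 0]
  [2/3, 0, 2/5],
b = (-116/15, -26/15, -108/35).
Solving gives a_0 = -102/35, a_1 = -13/5, a_2 = -20/7, so
  g(x) = -20*x^2/7 - 13*x/5 - 102/35.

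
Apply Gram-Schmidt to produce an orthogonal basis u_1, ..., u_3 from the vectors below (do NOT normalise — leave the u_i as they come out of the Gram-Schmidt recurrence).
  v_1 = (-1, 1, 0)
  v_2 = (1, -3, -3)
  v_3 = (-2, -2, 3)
Orthogonal basis:
  u_1 = (-1, 1, 0)
  u_2 = (-1, -1, -3)
  u_3 = (-27/11, -27/11, 18/11)

Apply the Gram-Schmidt recurrence
  u_1 = v_1
  u_i = v_i − Σ_{j<i} ((v_i · u_j) / (u_j · u_j)) · u_j.

Step by step this gives:
  u_1 = (-1, 1, 0)
  u_2 = (-1, -1, -3)
  u_3 = (-27/11, -27/11, 18/11)

Orthogonality check:
  u_2 · u_1 = 0 (should be 0)
  u_3 · u_1 = 0 (should be 0)
  u_3 · u_2 = 0 (should be 0)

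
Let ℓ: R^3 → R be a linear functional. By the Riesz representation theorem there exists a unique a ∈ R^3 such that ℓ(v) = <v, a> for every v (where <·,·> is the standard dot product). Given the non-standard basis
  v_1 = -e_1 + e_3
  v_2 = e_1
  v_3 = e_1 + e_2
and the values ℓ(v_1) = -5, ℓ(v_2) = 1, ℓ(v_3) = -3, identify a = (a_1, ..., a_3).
a = (1, -4, -4)

Write a = (a_1, ..., a_3) in the standard basis. For each basis vector v_i, ℓ(v_i) = <v_i, a> is a linear equation in the a_j's. Collect the n equations into a matrix system V a = ℓ, where row i of V is v_i (expressed in the standard basis). Since V is invertible (lower-triangular with 1s on the diagonal, up to permutation), solve by back-substitution:
  V =
[[-1, 0, 1],
 [1, 0, 0],
 [1, 1, 0]]
  V a = (-5, 1, -3)
Solving gives a = (1, -4, -4).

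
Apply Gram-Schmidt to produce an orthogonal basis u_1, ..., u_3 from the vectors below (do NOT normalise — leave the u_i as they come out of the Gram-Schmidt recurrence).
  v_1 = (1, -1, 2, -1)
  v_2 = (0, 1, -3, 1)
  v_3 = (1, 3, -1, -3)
Orthogonal basis:
  u_1 = (1, -1, 2, -1)
  u_2 = (8/7, -1/7, -5/7, -1/7)
  u_3 = (0, 3, 0, -3)

Apply the Gram-Schmidt recurrence
  u_1 = v_1
  u_i = v_i − Σ_{j<i} ((v_i · u_j) / (u_j · u_j)) · u_j.

Step by step this gives:
  u_1 = (1, -1, 2, -1)
  u_2 = (8/7, -1/7, -5/7, -1/7)
  u_3 = (0, 3, 0, -3)

Orthogonality check:
  u_2 · u_1 = 0 (should be 0)
  u_3 · u_1 = 0 (should be 0)
  u_3 · u_2 = 0 (should be 0)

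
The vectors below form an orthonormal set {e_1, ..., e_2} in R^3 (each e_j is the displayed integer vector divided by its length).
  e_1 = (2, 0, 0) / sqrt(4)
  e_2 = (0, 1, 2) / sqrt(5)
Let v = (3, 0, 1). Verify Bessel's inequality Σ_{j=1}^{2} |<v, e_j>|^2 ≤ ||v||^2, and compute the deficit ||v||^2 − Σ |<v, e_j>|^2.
Σ |<v, e_j>|^2 = 49/5; ||v||^2 = 10; deficit = 1/5

Write each e_j = u_j / sqrt(<u_j, u_j>) where u_j is the displayed integer vector. Then <v, e_j> = <v, u_j> / sqrt(<u_j, u_j>), so |<v, e_j>|^2 = <v, u_j>^2 / <u_j, u_j>.
Coefficients: <v, e_1> = 6/sqrt(4), <v, e_2> = 2/sqrt(5).
Square and sum: Σ |<v, e_j>|^2 = 49/5.
Compute ||v||^2 = v·v = 10.
Deficit = 10 − 49/5 = 1/5 ≥ 0, confirming Bessel's inequality. (The deficit equals ||v − Σ <v,e_j> e_j||^2, the squared distance from v to span{e_j}.)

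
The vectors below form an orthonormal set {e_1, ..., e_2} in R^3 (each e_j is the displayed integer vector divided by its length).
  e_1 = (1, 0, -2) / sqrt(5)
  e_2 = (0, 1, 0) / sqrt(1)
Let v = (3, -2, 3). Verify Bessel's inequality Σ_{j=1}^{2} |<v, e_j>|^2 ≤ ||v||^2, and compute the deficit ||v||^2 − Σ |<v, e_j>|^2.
Σ |<v, e_j>|^2 = 29/5; ||v||^2 = 22; deficit = 81/5

Write each e_j = u_j / sqrt(<u_j, u_j>) where u_j is the displayed integer vector. Then <v, e_j> = <v, u_j> / sqrt(<u_j, u_j>), so |<v, e_j>|^2 = <v, u_j>^2 / <u_j, u_j>.
Coefficients: <v, e_1> = -3/sqrt(5), <v, e_2> = -2/sqrt(1).
Square and sum: Σ |<v, e_j>|^2 = 29/5.
Compute ||v||^2 = v·v = 22.
Deficit = 22 − 29/5 = 81/5 ≥ 0, confirming Bessel's inequality. (The deficit equals ||v − Σ <v,e_j> e_j||^2, the squared distance from v to span{e_j}.)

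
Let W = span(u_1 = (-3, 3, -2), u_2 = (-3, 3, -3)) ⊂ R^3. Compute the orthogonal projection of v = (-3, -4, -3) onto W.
proj_W(v) = (1/2, -1/2, -3)

Set up U = [u_1 | ... | u_2] ∈ R^(3×2). The projector onto W = col(U) is P = U (U^T U)^(-1) U^T.
Compute U^T U =
  [22, 24]
  [24, 27],
and U^T v = (3, 6).
Solve U^T U · c = U^T v for the coefficients: c = (-7/2, 10/3). The projection is proj_W(v) = U c.
Check: (v - proj_W(v)) · u_1 = 0  (should be 0).
Check: (v - proj_W(v)) · u_2 = 0  (should be 0).
Result: proj_W(v) = (1/2, -1/2, -3).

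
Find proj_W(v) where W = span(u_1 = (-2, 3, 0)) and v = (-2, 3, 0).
proj_W(v) = (-2, 3, 0)

Set up U = [u_1 | ... | u_1] ∈ R^(3×1). The projector onto W = col(U) is P = U (U^T U)^(-1) U^T.
Compute U^T U =
  [13],
and U^T v = (13).
Solve U^T U · c = U^T v for the coefficients: c = (1). The projection is proj_W(v) = U c.
Check: (v - proj_W(v)) · u_1 = 0  (should be 0).
Result: proj_W(v) = (-2, 3, 0).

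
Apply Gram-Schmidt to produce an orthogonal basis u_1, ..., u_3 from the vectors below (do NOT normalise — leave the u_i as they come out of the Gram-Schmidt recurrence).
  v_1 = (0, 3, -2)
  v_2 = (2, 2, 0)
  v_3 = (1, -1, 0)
Orthogonal basis:
  u_1 = (0, 3, -2)
  u_2 = (2, 8/13, 12/13)
  u_3 = (8/17, -8/17, -12/17)

Apply the Gram-Schmidt recurrence
  u_1 = v_1
  u_i = v_i − Σ_{j<i} ((v_i · u_j) / (u_j · u_j)) · u_j.

Step by step this gives:
  u_1 = (0, 3, -2)
  u_2 = (2, 8/13, 12/13)
  u_3 = (8/17, -8/17, -12/17)

Orthogonality check:
  u_2 · u_1 = 0 (should be 0)
  u_3 · u_1 = 0 (should be 0)
  u_3 · u_2 = 0 (should be 0)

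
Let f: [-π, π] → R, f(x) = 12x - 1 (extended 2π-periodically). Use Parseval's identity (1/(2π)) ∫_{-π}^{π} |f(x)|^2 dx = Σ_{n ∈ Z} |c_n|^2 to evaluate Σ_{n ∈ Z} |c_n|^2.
Σ |c_n|^2 = 48π^2 + 1

Expand and integrate term by term over [-π, π]:
  ∫ (12x)^2 dx = 144·(2π^3/3); ∫ 2·12·(-1)·x dx = 0 (odd integrand); ∫ (-1)^2 dx = 1·2π.
So (1/(2π)) ∫_{-π}^{π} (12x - 1)^2 dx = 144π^2/3 + 1 = 48π^2 + 1.
Parseval ⇒ Σ |c_n|^2 = 48π^2 + 1.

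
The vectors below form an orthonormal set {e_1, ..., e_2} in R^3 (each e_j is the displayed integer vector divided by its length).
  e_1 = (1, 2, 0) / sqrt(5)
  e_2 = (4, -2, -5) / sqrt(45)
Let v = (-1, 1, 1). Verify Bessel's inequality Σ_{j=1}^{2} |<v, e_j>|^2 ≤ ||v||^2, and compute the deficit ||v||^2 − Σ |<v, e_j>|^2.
Σ |<v, e_j>|^2 = 26/9; ||v||^2 = 3; deficit = 1/9

Write each e_j = u_j / sqrt(<u_j, u_j>) where u_j is the displayed integer vector. Then <v, e_j> = <v, u_j> / sqrt(<u_j, u_j>), so |<v, e_j>|^2 = <v, u_j>^2 / <u_j, u_j>.
Coefficients: <v, e_1> = 1/sqrt(5), <v, e_2> = -11/sqrt(45).
Square and sum: Σ |<v, e_j>|^2 = 26/9.
Compute ||v||^2 = v·v = 3.
Deficit = 3 − 26/9 = 1/9 ≥ 0, confirming Bessel's inequality. (The deficit equals ||v − Σ <v,e_j> e_j||^2, the squared distance from v to span{e_j}.)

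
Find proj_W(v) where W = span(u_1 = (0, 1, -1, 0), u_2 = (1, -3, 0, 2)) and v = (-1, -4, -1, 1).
proj_W(v) = (17/19, -54/19, 3/19, 34/19)

Set up U = [u_1 | ... | u_2] ∈ R^(4×2). The projector onto W = col(U) is P = U (U^T U)^(-1) U^T.
Compute U^T U =
  [2, -3]
  [-3, 14],
and U^T v = (-3, 13).
Solve U^T U · c = U^T v for the coefficients: c = (-3/19, 17/19). The projection is proj_W(v) = U c.
Check: (v - proj_W(v)) · u_1 = 0  (should be 0).
Check: (v - proj_W(v)) · u_2 = 0  (should be 0).
Result: proj_W(v) = (17/19, -54/19, 3/19, 34/19).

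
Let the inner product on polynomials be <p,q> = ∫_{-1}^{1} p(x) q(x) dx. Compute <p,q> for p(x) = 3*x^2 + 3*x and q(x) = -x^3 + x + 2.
<p,q> = 24/5

Expand the product: p(x)·q(x) = -3*x^5 - 3*x^4 + 3*x^3 + 9*x^2 + 6*x.
∫_{-1}^{1} of each monomial x^k gives [2/(k+1) if k even, 0 if k odd]. Integrating term-by-term (or equivalently evaluating the antiderivative F(x) = -x^6/2 - 3*x^5/5 + 3*x^4/4 + 3*x^3 + 3*x^2 at the endpoints):
  F(1) − F(−1) = 113/20 − (17/20) = 24/5.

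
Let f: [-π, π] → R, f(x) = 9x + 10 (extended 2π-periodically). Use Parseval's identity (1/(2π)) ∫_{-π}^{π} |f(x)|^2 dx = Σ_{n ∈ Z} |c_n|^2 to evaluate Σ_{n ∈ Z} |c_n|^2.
Σ |c_n|^2 = 27π^2 + 100

Expand and integrate term by term over [-π, π]:
  ∫ (9x)^2 dx = 81·(2π^3/3); ∫ 2·9·(10)·x dx = 0 (odd integrand); ∫ 10^2 dx = 100·2π.
So (1/(2π)) ∫_{-π}^{π} (9x + 10)^2 dx = 81π^2/3 + 100 = 27π^2 + 100.
Parseval ⇒ Σ |c_n|^2 = 27π^2 + 100.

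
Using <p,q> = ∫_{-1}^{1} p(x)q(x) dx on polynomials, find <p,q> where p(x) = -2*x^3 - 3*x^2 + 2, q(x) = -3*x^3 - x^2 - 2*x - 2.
<p,q> = -86/105

Expand the product: p(x)·q(x) = 6*x^6 + 11*x^5 + 7*x^4 + 4*x^3 + 4*x^2 - 4*x - 4.
∫_{-1}^{1} of each monomial x^k gives [2/(k+1) if k even, 0 if k odd]. Integrating term-by-term (or equivalently evaluating the antiderivative F(x) = 6*x^7/7 + 11*x^6/6 + 7*x^5/5 + x^4 + 4*x^3/3 - 2*x^2 - 4*x at the endpoints):
  F(1) − F(−1) = 89/210 − (87/70) = -86/105.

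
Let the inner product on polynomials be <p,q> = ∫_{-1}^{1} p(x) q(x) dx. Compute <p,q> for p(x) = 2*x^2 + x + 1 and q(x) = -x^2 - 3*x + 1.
<p,q> = -2/15

Expand the product: p(x)·q(x) = -2*x^4 - 7*x^3 - 2*x^2 - 2*x + 1.
∫_{-1}^{1} of each monomial x^k gives [2/(k+1) if k even, 0 if k odd]. Integrating term-by-term (or equivalently evaluating the antiderivative F(x) = -2*x^5/5 - 7*x^4/4 - 2*x^3/3 - x^2 + x at the endpoints):
  F(1) − F(−1) = -169/60 − (-161/60) = -2/15.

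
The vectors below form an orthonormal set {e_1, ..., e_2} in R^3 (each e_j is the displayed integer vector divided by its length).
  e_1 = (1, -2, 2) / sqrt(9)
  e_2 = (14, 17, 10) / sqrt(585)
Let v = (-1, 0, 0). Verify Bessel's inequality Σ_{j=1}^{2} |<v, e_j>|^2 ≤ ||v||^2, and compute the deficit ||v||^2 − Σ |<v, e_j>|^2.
Σ |<v, e_j>|^2 = 29/65; ||v||^2 = 1; deficit = 36/65

Write each e_j = u_j / sqrt(<u_j, u_j>) where u_j is the displayed integer vector. Then <v, e_j> = <v, u_j> / sqrt(<u_j, u_j>), so |<v, e_j>|^2 = <v, u_j>^2 / <u_j, u_j>.
Coefficients: <v, e_1> = -1/sqrt(9), <v, e_2> = -14/sqrt(585).
Square and sum: Σ |<v, e_j>|^2 = 29/65.
Compute ||v||^2 = v·v = 1.
Deficit = 1 − 29/65 = 36/65 ≥ 0, confirming Bessel's inequality. (The deficit equals ||v − Σ <v,e_j> e_j||^2, the squared distance from v to span{e_j}.)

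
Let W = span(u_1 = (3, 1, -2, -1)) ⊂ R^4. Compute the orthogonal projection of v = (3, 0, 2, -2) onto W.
proj_W(v) = (7/5, 7/15, -14/15, -7/15)

Set up U = [u_1 | ... | u_1] ∈ R^(4×1). The projector onto W = col(U) is P = U (U^T U)^(-1) U^T.
Compute U^T U =
  [15],
and U^T v = (7).
Solve U^T U · c = U^T v for the coefficients: c = (7/15). The projection is proj_W(v) = U c.
Check: (v - proj_W(v)) · u_1 = 0  (should be 0).
Result: proj_W(v) = (7/5, 7/15, -14/15, -7/15).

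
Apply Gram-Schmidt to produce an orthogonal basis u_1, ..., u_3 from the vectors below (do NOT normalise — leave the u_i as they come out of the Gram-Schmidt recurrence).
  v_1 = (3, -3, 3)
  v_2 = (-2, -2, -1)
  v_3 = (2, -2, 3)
Orthogonal basis:
  u_1 = (3, -3, 3)
  u_2 = (-5/3, -7/3, -2/3)
  u_3 = (-6/13, 2/13, 8/13)

Apply the Gram-Schmidt recurrence
  u_1 = v_1
  u_i = v_i − Σ_{j<i} ((v_i · u_j) / (u_j · u_j)) · u_j.

Step by step this gives:
  u_1 = (3, -3, 3)
  u_2 = (-5/3, -7/3, -2/3)
  u_3 = (-6/13, 2/13, 8/13)

Orthogonality check:
  u_2 · u_1 = 0 (should be 0)
  u_3 · u_1 = 0 (should be 0)
  u_3 · u_2 = 0 (should be 0)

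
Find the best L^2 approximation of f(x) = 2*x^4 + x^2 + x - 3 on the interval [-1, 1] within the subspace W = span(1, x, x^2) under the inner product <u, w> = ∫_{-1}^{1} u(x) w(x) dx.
g(x) = 19*x^2/7 + x - 111/35

The best approximation g ∈ W is the orthogonal projection of f onto W. Writing g = a_0 + a_1 x + a_2 x^2, the coefficients solve the normal equations G · a = b where
  G_{ij} = <φ_i, φ_j> and b_i = <f, φ_i>, with φ_0 = 1, φ_1 = x, φ_2 = x^2.
G =
  [2, 0, 2/3]
  [0, 2/3, 0]
  [2/3, 0, 2/5],
b = (-68/15, 2/3, -36/35).
Solving gives a_0 = -111/35, a_1 = 1, a_2 = 19/7, so
  g(x) = 19*x^2/7 + x - 111/35.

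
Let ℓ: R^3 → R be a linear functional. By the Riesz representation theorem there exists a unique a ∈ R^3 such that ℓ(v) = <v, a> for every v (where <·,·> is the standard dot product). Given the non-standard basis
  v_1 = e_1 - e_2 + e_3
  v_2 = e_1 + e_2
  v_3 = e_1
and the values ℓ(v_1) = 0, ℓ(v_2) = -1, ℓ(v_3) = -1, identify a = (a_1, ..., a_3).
a = (-1, 0, 1)

Write a = (a_1, ..., a_3) in the standard basis. For each basis vector v_i, ℓ(v_i) = <v_i, a> is a linear equation in the a_j's. Collect the n equations into a matrix system V a = ℓ, where row i of V is v_i (expressed in the standard basis). Since V is invertible (lower-triangular with 1s on the diagonal, up to permutation), solve by back-substitution:
  V =
[[1, -1, 1],
 [1, 1, 0],
 [1, 0, 0]]
  V a = (0, -1, -1)
Solving gives a = (-1, 0, 1).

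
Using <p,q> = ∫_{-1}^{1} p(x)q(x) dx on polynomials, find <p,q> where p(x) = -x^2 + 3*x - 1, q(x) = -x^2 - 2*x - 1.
<p,q> = -4/15

Expand the product: p(x)·q(x) = x^4 - x^3 - 4*x^2 - x + 1.
∫_{-1}^{1} of each monomial x^k gives [2/(k+1) if k even, 0 if k odd]. Integrating term-by-term (or equivalently evaluating the antiderivative F(x) = x^5/5 - x^4/4 - 4*x^3/3 - x^2/2 + x at the endpoints):
  F(1) − F(−1) = -53/60 − (-37/60) = -4/15.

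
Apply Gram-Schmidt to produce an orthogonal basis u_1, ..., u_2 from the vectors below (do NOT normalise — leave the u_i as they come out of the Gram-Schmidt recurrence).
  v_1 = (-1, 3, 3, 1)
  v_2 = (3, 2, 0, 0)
Orthogonal basis:
  u_1 = (-1, 3, 3, 1)
  u_2 = (63/20, 31/20, -9/20, -3/20)

Apply the Gram-Schmidt recurrence
  u_1 = v_1
  u_i = v_i − Σ_{j<i} ((v_i · u_j) / (u_j · u_j)) · u_j.

Step by step this gives:
  u_1 = (-1, 3, 3, 1)
  u_2 = (63/20, 31/20, -9/20, -3/20)

Orthogonality check:
  u_2 · u_1 = 0 (should be 0)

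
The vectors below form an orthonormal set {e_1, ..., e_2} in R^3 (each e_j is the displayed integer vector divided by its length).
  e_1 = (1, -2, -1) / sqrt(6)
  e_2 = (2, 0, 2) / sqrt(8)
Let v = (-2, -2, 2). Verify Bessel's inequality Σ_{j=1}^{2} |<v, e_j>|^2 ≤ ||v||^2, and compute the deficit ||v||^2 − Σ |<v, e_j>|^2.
Σ |<v, e_j>|^2 = 0; ||v||^2 = 12; deficit = 12

Write each e_j = u_j / sqrt(<u_j, u_j>) where u_j is the displayed integer vector. Then <v, e_j> = <v, u_j> / sqrt(<u_j, u_j>), so |<v, e_j>|^2 = <v, u_j>^2 / <u_j, u_j>.
Coefficients: <v, e_1> = 0/sqrt(6), <v, e_2> = 0/sqrt(8).
Square and sum: Σ |<v, e_j>|^2 = 0.
Compute ||v||^2 = v·v = 12.
Deficit = 12 − 0 = 12 ≥ 0, confirming Bessel's inequality. (The deficit equals ||v − Σ <v,e_j> e_j||^2, the squared distance from v to span{e_j}.)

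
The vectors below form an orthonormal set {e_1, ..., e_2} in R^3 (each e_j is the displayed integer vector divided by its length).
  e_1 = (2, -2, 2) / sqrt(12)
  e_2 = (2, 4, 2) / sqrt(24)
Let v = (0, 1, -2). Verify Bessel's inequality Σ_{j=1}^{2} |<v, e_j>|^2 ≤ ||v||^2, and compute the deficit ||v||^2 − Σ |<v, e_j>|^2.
Σ |<v, e_j>|^2 = 3; ||v||^2 = 5; deficit = 2

Write each e_j = u_j / sqrt(<u_j, u_j>) where u_j is the displayed integer vector. Then <v, e_j> = <v, u_j> / sqrt(<u_j, u_j>), so |<v, e_j>|^2 = <v, u_j>^2 / <u_j, u_j>.
Coefficients: <v, e_1> = -6/sqrt(12), <v, e_2> = 0/sqrt(24).
Square and sum: Σ |<v, e_j>|^2 = 3.
Compute ||v||^2 = v·v = 5.
Deficit = 5 − 3 = 2 ≥ 0, confirming Bessel's inequality. (The deficit equals ||v − Σ <v,e_j> e_j||^2, the squared distance from v to span{e_j}.)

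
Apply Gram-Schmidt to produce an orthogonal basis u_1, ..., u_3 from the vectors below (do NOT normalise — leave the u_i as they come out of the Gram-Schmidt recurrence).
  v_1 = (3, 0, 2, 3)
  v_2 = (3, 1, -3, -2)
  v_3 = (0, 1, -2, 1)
Orthogonal basis:
  u_1 = (3, 0, 2, 3)
  u_2 = (75/22, 1, -30/11, -35/22)
  u_3 = (-297/497, 390/497, -657/497, 105/71)

Apply the Gram-Schmidt recurrence
  u_1 = v_1
  u_i = v_i − Σ_{j<i} ((v_i · u_j) / (u_j · u_j)) · u_j.

Step by step this gives:
  u_1 = (3, 0, 2, 3)
  u_2 = (75/22, 1, -30/11, -35/22)
  u_3 = (-297/497, 390/497, -657/497, 105/71)

Orthogonality check:
  u_2 · u_1 = 0 (should be 0)
  u_3 · u_1 = 0 (should be 0)
  u_3 · u_2 = 0 (should be 0)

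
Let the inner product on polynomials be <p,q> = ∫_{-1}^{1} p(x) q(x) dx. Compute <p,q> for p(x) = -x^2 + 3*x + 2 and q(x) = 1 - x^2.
<p,q> = 12/5

Expand the product: p(x)·q(x) = x^4 - 3*x^3 - 3*x^2 + 3*x + 2.
∫_{-1}^{1} of each monomial x^k gives [2/(k+1) if k even, 0 if k odd]. Integrating term-by-term (or equivalently evaluating the antiderivative F(x) = x^5/5 - 3*x^4/4 - x^3 + 3*x^2/2 + 2*x at the endpoints):
  F(1) − F(−1) = 39/20 − (-9/20) = 12/5.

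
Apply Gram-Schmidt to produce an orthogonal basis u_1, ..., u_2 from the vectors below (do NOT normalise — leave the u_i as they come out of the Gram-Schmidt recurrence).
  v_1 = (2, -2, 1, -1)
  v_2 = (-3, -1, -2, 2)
Orthogonal basis:
  u_1 = (2, -2, 1, -1)
  u_2 = (-7/5, -13/5, -6/5, 6/5)

Apply the Gram-Schmidt recurrence
  u_1 = v_1
  u_i = v_i − Σ_{j<i} ((v_i · u_j) / (u_j · u_j)) · u_j.

Step by step this gives:
  u_1 = (2, -2, 1, -1)
  u_2 = (-7/5, -13/5, -6/5, 6/5)

Orthogonality check:
  u_2 · u_1 = 0 (should be 0)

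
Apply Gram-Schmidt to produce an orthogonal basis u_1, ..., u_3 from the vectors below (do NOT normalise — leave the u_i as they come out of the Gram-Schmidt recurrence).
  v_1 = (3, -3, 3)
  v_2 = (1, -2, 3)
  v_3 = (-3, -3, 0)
Orthogonal basis:
  u_1 = (3, -3, 3)
  u_2 = (-1, 0, 1)
  u_3 = (-3/2, -3, -3/2)

Apply the Gram-Schmidt recurrence
  u_1 = v_1
  u_i = v_i − Σ_{j<i} ((v_i · u_j) / (u_j · u_j)) · u_j.

Step by step this gives:
  u_1 = (3, -3, 3)
  u_2 = (-1, 0, 1)
  u_3 = (-3/2, -3, -3/2)

Orthogonality check:
  u_2 · u_1 = 0 (should be 0)
  u_3 · u_1 = 0 (should be 0)
  u_3 · u_2 = 0 (should be 0)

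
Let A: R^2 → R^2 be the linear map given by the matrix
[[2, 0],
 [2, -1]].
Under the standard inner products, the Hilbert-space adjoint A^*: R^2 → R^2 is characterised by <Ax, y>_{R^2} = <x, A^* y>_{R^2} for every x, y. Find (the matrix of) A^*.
A^* = A^T =
[[2, 2],
 [0, -1]]

For real matrices with standard dot products, the defining identity <Ax, y> = <x, A^* y> gives (Ax)^T y = x^T (A^*) y, i.e. x^T A^T y = x^T (A^*) y. Since this holds for all x, y, we must have A^* = A^T. Therefore
A^* =
[[2, 2],
 [0, -1]].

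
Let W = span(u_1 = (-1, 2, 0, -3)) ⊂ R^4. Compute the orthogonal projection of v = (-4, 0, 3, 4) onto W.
proj_W(v) = (4/7, -8/7, 0, 12/7)

Set up U = [u_1 | ... | u_1] ∈ R^(4×1). The projector onto W = col(U) is P = U (U^T U)^(-1) U^T.
Compute U^T U =
  [14],
and U^T v = (-8).
Solve U^T U · c = U^T v for the coefficients: c = (-4/7). The projection is proj_W(v) = U c.
Check: (v - proj_W(v)) · u_1 = 0  (should be 0).
Result: proj_W(v) = (4/7, -8/7, 0, 12/7).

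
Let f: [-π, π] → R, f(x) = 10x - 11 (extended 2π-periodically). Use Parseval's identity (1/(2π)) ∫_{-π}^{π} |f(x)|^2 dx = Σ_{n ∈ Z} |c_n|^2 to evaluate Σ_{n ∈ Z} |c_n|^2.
Σ |c_n|^2 = 100π^2/3 + 121

Expand and integrate term by term over [-π, π]:
  ∫ (10x)^2 dx = 100·(2π^3/3); ∫ 2·10·(-11)·x dx = 0 (odd integrand); ∫ (-11)^2 dx = 121·2π.
So (1/(2π)) ∫_{-π}^{π} (10x - 11)^2 dx = 100π^2/3 + 121 = 100π^2/3 + 121.
Parseval ⇒ Σ |c_n|^2 = 100π^2/3 + 121.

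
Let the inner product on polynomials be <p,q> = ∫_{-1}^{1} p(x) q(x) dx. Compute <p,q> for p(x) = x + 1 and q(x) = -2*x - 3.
<p,q> = -22/3

Expand the product: p(x)·q(x) = -2*x^2 - 5*x - 3.
∫_{-1}^{1} of each monomial x^k gives [2/(k+1) if k even, 0 if k odd]. Integrating term-by-term (or equivalently evaluating the antiderivative F(x) = -2*x^3/3 - 5*x^2/2 - 3*x at the endpoints):
  F(1) − F(−1) = -37/6 − (7/6) = -22/3.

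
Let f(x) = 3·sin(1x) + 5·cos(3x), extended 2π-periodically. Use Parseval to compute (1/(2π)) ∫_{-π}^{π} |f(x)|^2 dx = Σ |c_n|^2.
Σ |c_n|^2 = 17

Expand |f|^2 and use orthogonality of {sin(nx), cos(mx)} on [-π, π]:
  ∫_{-π}^{π} sin(nx)^2 dx = π, ∫ cos(mx)^2 dx = π, and cross terms integrate to 0.
So ∫_{-π}^{π} f(x)^2 dx = 3^2 · π + 5^2 · π = (9 + 25)π.
Divide by 2π: (9 + 25)/2 = 17.
By Parseval, this equals Σ |c_n|^2.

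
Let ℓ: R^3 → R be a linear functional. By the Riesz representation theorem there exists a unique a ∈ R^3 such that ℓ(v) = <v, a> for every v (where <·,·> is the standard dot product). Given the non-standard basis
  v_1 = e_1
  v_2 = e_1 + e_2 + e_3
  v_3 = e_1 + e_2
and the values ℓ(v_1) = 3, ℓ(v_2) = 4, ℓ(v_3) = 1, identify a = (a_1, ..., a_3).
a = (3, -2, 3)

Write a = (a_1, ..., a_3) in the standard basis. For each basis vector v_i, ℓ(v_i) = <v_i, a> is a linear equation in the a_j's. Collect the n equations into a matrix system V a = ℓ, where row i of V is v_i (expressed in the standard basis). Since V is invertible (lower-triangular with 1s on the diagonal, up to permutation), solve by back-substitution:
  V =
[[1, 0, 0],
 [1, 1, 1],
 [1, 1, 0]]
  V a = (3, 4, 1)
Solving gives a = (3, -2, 3).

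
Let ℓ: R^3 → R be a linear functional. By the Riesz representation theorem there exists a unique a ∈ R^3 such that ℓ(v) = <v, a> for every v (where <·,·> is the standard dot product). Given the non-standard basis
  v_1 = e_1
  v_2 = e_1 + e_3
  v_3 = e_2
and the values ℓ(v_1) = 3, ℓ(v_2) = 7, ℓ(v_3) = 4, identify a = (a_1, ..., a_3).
a = (3, 4, 4)

Write a = (a_1, ..., a_3) in the standard basis. For each basis vector v_i, ℓ(v_i) = <v_i, a> is a linear equation in the a_j's. Collect the n equations into a matrix system V a = ℓ, where row i of V is v_i (expressed in the standard basis). Since V is invertible (lower-triangular with 1s on the diagonal, up to permutation), solve by back-substitution:
  V =
[[1, 0, 0],
 [1, 0, 1],
 [0, 1, 0]]
  V a = (3, 7, 4)
Solving gives a = (3, 4, 4).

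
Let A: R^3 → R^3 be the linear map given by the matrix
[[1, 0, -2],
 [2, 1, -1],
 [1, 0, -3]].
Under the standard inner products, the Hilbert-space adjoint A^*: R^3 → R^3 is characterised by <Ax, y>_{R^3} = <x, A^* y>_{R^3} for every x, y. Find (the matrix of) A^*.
A^* = A^T =
[[1, 2, 1],
 [0, 1, 0],
 [-2, -1, -3]]

For real matrices with standard dot products, the defining identity <Ax, y> = <x, A^* y> gives (Ax)^T y = x^T (A^*) y, i.e. x^T A^T y = x^T (A^*) y. Since this holds for all x, y, we must have A^* = A^T. Therefore
A^* =
[[1, 2, 1],
 [0, 1, 0],
 [-2, -1, -3]].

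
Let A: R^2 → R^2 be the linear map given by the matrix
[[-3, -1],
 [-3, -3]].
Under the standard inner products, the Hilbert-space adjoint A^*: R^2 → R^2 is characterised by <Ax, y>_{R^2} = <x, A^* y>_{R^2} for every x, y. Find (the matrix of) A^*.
A^* = A^T =
[[-3, -3],
 [-1, -3]]

For real matrices with standard dot products, the defining identity <Ax, y> = <x, A^* y> gives (Ax)^T y = x^T (A^*) y, i.e. x^T A^T y = x^T (A^*) y. Since this holds for all x, y, we must have A^* = A^T. Therefore
A^* =
[[-3, -3],
 [-1, -3]].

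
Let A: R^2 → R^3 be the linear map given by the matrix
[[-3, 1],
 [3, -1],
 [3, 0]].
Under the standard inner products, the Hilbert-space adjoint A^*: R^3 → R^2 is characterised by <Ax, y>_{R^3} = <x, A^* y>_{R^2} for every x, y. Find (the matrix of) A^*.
A^* = A^T =
[[-3, 3, 3],
 [1, -1, 0]]

For real matrices with standard dot products, the defining identity <Ax, y> = <x, A^* y> gives (Ax)^T y = x^T (A^*) y, i.e. x^T A^T y = x^T (A^*) y. Since this holds for all x, y, we must have A^* = A^T. Therefore
A^* =
[[-3, 3, 3],
 [1, -1, 0]].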